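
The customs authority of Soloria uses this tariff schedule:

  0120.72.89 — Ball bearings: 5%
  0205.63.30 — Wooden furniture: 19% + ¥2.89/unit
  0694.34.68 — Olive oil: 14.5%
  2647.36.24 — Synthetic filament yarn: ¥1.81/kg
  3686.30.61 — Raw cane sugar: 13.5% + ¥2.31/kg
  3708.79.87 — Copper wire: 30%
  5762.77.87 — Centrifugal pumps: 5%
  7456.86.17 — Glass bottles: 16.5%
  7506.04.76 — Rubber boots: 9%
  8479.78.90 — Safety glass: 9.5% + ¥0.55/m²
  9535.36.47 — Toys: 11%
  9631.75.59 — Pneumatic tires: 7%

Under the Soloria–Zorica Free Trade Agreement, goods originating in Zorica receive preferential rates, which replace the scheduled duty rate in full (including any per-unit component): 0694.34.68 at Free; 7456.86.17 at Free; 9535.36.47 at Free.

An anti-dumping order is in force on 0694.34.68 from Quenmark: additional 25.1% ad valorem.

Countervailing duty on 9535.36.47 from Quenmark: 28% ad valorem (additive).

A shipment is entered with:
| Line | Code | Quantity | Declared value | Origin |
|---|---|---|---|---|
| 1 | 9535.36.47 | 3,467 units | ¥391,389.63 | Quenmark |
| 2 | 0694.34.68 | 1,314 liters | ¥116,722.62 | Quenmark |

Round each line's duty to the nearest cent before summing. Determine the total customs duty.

Line 1 (9535.36.47, Quenmark, 3,467 units, ¥391,389.63):
Base rate for 9535.36.47 is 11%.
9535.36.47 has an FTA preferential rate, but origin Quenmark is not Zorica; base rate stands.
Additional duty on 9535.36.47 from Quenmark: +28%. Applied ad valorem rate: 11% + 28% = 39%.
Duty = ¥391,389.63 × 39% = ¥152,641.96.
Line 2 (0694.34.68, Quenmark, 1,314 liters, ¥116,722.62):
Base rate for 0694.34.68 is 14.5%.
0694.34.68 has an FTA preferential rate, but origin Quenmark is not Zorica; base rate stands.
Additional duty on 0694.34.68 from Quenmark: +25.1%. Applied ad valorem rate: 14.5% + 25.1% = 39.6%.
Duty = ¥116,722.62 × 39.6% = ¥46,222.16.
Total = ¥152,641.96 + ¥46,222.16 = ¥198,864.12.

¥198,864.12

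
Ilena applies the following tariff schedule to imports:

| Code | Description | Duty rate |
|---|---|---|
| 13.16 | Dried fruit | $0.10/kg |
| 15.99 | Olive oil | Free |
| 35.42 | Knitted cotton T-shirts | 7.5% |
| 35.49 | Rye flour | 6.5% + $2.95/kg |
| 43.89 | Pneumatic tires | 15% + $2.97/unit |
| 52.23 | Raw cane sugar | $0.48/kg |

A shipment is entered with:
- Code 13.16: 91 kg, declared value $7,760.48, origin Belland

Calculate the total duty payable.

Line 1 (13.16, Belland, 91 kg, $7,760.48):
Base rate for 13.16 is $0.10/kg.
Duty = 91 × $0.10 = $9.10.

$9.10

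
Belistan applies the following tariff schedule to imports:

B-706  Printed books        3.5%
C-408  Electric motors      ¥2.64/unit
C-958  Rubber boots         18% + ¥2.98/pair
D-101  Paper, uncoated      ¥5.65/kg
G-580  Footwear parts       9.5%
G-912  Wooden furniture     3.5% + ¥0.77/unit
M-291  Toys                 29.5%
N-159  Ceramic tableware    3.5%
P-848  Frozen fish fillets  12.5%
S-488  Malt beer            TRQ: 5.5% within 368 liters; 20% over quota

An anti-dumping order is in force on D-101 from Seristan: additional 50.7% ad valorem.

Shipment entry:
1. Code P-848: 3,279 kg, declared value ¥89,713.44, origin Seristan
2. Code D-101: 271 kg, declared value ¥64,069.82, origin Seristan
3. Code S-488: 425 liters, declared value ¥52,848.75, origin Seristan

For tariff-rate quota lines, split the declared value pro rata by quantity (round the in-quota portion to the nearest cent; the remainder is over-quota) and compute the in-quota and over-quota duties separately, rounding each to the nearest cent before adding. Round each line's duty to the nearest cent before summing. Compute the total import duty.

¥49,163.16

Line 1 (P-848, Seristan, 3,279 kg, ¥89,713.44):
Base rate for P-848 is 12.5%.
Duty = ¥89,713.44 × 12.5% = ¥11,214.18.
Line 2 (D-101, Seristan, 271 kg, ¥64,069.82):
Base rate for D-101 is ¥5.65/kg.
Additional duty on D-101 from Seristan: +50.7% ad valorem. Applied ad valorem rate = 50.7%.
Duty = ¥64,069.82 × 50.7% + 271 × ¥5.65 = ¥34,014.55.
Line 3 (S-488, Seristan, 425 liters, ¥52,848.75):
Code S-488 is under a tariff-rate quota (threshold 368 liters). In-quota: 368 liters at 5.5%; over-quota: 57 liters at 20%.
Pro-rata value split: in-quota = ¥52,848.75 × 368/425 = ¥45,760.80; over-quota = ¥52,848.75 − ¥45,760.80 = ¥7,087.95.
In-quota duty = ¥45,760.80 × 5.5% = ¥2,516.84. Over-quota duty = ¥7,087.95 × 20% = ¥1,417.59.
Line duty = ¥2,516.84 + ¥1,417.59 = ¥3,934.43.
Total = ¥11,214.18 + ¥34,014.55 + ¥3,934.43 = ¥49,163.16.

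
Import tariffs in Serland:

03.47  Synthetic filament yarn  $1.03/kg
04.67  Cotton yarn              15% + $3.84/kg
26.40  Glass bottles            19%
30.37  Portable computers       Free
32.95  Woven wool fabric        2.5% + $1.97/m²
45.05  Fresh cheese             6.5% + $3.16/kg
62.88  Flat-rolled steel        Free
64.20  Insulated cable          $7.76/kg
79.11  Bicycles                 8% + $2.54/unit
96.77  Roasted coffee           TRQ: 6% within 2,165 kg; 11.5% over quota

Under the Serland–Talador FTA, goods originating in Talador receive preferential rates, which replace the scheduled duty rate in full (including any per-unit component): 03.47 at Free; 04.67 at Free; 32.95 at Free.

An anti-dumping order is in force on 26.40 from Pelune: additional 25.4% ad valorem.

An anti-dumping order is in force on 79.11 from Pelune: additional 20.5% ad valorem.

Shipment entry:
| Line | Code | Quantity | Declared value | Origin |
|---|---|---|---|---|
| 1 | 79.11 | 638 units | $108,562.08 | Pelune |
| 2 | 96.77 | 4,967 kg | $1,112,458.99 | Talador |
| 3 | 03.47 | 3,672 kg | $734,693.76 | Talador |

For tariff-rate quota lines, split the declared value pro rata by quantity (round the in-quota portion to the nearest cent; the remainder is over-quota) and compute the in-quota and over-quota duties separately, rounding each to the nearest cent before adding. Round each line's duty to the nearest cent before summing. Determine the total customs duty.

Line 1 (79.11, Pelune, 638 units, $108,562.08):
Base rate for 79.11 is 8% + $2.54/unit.
Additional duty on 79.11 from Pelune: +20.5%. Applied ad valorem rate: 8% + 20.5% = 28.5%.
Duty = $108,562.08 × 28.5% + 638 × $2.54 = $32,560.71.
Line 2 (96.77, Talador, 4,967 kg, $1,112,458.99):
Code 96.77 is under a tariff-rate quota (threshold 2,165 kg). In-quota: 2,165 kg at 6%; over-quota: 2,802 kg at 11.5%.
Pro-rata value split: in-quota = $1,112,458.99 × 2,165/4,967 = $484,895.05; over-quota = $1,112,458.99 − $484,895.05 = $627,563.94.
In-quota duty = $484,895.05 × 6% = $29,093.70. Over-quota duty = $627,563.94 × 11.5% = $72,169.85.
Line duty = $29,093.70 + $72,169.85 = $101,263.55.
Line 3 (03.47, Talador, 3,672 kg, $734,693.76):
Base rate for 03.47 is $1.03/kg.
Origin Talador qualifies under the Serland–Talador agreement and 03.47 is covered: preferential rate Free applies instead.
Duty = $734,693.76 × 0% = $0.00.
Total = $32,560.71 + $101,263.55 + $0.00 = $133,824.26.

$133,824.26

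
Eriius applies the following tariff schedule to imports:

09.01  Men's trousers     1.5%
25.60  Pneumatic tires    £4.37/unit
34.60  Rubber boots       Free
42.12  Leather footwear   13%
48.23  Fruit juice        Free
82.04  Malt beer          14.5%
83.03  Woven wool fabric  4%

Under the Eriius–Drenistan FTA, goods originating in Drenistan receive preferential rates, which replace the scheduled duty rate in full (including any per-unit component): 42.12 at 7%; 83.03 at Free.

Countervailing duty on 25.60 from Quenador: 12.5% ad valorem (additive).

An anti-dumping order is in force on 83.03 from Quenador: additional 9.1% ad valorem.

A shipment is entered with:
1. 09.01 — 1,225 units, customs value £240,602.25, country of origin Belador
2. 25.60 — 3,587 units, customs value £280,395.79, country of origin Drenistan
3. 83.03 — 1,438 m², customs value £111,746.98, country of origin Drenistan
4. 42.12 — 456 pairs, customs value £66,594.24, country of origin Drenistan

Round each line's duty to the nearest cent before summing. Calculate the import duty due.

£23,945.82

Line 1 (09.01, Belador, 1,225 units, £240,602.25):
Base rate for 09.01 is 1.5%.
Duty = £240,602.25 × 1.5% = £3,609.03.
Line 2 (25.60, Drenistan, 3,587 units, £280,395.79):
Base rate for 25.60 is £4.37/unit.
Origin Drenistan is the FTA partner but 25.60 is not on the preference list; base rate stands.
The additional-duty order on 25.60 targets Quenador, not Drenistan; it does not apply.
Duty = 3,587 × £4.37 = £15,675.19.
Line 3 (83.03, Drenistan, 1,438 m², £111,746.98):
Base rate for 83.03 is 4%.
Origin Drenistan qualifies under the Eriius–Drenistan agreement and 83.03 is covered: preferential rate Free applies instead.
The additional-duty order on 83.03 targets Quenador, not Drenistan; it does not apply.
Duty = £111,746.98 × 0% = £0.00.
Line 4 (42.12, Drenistan, 456 pairs, £66,594.24):
Base rate for 42.12 is 13%.
Origin Drenistan qualifies under the Eriius–Drenistan agreement and 42.12 is covered: preferential rate 7% applies instead.
Duty = £66,594.24 × 7% = £4,661.60.
Total = £3,609.03 + £15,675.19 + £0.00 + £4,661.60 = £23,945.82.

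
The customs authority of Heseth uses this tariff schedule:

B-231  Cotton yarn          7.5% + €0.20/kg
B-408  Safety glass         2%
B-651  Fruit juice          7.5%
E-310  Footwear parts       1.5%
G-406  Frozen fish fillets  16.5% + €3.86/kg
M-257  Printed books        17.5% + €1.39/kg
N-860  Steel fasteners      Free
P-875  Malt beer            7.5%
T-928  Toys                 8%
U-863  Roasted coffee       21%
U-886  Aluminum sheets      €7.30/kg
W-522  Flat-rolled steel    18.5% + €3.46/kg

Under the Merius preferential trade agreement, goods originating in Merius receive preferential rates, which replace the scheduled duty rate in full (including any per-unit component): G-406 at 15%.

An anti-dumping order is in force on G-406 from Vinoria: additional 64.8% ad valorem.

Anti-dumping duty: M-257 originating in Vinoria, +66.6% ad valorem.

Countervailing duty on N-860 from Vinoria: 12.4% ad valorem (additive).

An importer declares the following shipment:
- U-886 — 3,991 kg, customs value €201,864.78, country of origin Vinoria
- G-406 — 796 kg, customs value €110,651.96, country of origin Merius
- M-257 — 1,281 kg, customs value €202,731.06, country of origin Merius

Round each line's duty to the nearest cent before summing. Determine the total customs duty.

€82,990.62

Line 1 (U-886, Vinoria, 3,991 kg, €201,864.78):
Base rate for U-886 is €7.30/kg.
Duty = 3,991 × €7.30 = €29,134.30.
Line 2 (G-406, Merius, 796 kg, €110,651.96):
Base rate for G-406 is 16.5% + €3.86/kg.
Origin Merius qualifies under the Heseth–Merius agreement and G-406 is covered: preferential rate 15% applies instead.
The additional-duty order on G-406 targets Vinoria, not Merius; it does not apply.
Duty = €110,651.96 × 15% = €16,597.79.
Line 3 (M-257, Merius, 1,281 kg, €202,731.06):
Base rate for M-257 is 17.5% + €1.39/kg.
Origin Merius is the FTA partner but M-257 is not on the preference list; base rate stands.
The additional-duty order on M-257 targets Vinoria, not Merius; it does not apply.
Duty = €202,731.06 × 17.5% + 1,281 × €1.39 = €37,258.53.
Total = €29,134.30 + €16,597.79 + €37,258.53 = €82,990.62.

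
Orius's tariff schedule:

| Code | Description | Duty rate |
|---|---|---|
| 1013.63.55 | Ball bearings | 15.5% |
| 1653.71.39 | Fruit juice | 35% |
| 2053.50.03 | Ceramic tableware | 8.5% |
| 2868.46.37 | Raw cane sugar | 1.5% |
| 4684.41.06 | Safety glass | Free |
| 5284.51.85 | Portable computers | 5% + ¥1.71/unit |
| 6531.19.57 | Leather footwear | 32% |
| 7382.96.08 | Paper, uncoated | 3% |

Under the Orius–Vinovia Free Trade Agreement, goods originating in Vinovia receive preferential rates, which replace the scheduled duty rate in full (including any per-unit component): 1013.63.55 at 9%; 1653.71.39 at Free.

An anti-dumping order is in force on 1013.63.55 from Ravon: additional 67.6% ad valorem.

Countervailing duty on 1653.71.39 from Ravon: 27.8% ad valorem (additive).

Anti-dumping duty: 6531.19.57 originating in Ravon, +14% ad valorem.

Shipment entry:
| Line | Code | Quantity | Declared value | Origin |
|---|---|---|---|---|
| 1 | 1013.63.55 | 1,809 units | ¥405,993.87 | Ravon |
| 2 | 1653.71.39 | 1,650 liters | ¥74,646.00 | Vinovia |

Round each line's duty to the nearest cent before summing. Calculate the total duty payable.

¥337,380.91

Line 1 (1013.63.55, Ravon, 1,809 units, ¥405,993.87):
Base rate for 1013.63.55 is 15.5%.
1013.63.55 has an FTA preferential rate, but origin Ravon is not Vinovia; base rate stands.
Additional duty on 1013.63.55 from Ravon: +67.6%. Applied ad valorem rate: 15.5% + 67.6% = 83.1%.
Duty = ¥405,993.87 × 83.1% = ¥337,380.91.
Line 2 (1653.71.39, Vinovia, 1,650 liters, ¥74,646.00):
Base rate for 1653.71.39 is 35%.
Origin Vinovia qualifies under the Orius–Vinovia agreement and 1653.71.39 is covered: preferential rate Free applies instead.
The additional-duty order on 1653.71.39 targets Ravon, not Vinovia; it does not apply.
Duty = ¥74,646.00 × 0% = ¥0.00.
Total = ¥337,380.91 + ¥0.00 = ¥337,380.91.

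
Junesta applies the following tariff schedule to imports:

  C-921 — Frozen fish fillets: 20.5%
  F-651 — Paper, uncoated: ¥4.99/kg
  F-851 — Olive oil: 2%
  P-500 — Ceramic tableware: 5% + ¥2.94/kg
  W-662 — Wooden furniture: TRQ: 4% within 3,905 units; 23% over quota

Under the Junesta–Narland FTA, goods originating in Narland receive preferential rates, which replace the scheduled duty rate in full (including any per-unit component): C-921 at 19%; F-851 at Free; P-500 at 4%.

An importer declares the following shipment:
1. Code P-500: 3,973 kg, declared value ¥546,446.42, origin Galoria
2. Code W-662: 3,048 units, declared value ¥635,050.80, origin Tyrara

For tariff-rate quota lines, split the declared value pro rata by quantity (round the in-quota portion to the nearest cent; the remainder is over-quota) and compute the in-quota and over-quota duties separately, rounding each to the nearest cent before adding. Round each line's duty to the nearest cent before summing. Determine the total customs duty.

Line 1 (P-500, Galoria, 3,973 kg, ¥546,446.42):
Base rate for P-500 is 5% + ¥2.94/kg.
P-500 has an FTA preferential rate, but origin Galoria is not Narland; base rate stands.
Duty = ¥546,446.42 × 5% + 3,973 × ¥2.94 = ¥39,002.94.
Line 2 (W-662, Tyrara, 3,048 units, ¥635,050.80):
Code W-662 is under a tariff-rate quota (threshold 3,905 units). Quantity 3,048 units is within the quota, so the in-quota rate 4% applies to the full value.
Duty = ¥635,050.80 × 4% = ¥25,402.03.
Total = ¥39,002.94 + ¥25,402.03 = ¥64,404.97.

¥64,404.97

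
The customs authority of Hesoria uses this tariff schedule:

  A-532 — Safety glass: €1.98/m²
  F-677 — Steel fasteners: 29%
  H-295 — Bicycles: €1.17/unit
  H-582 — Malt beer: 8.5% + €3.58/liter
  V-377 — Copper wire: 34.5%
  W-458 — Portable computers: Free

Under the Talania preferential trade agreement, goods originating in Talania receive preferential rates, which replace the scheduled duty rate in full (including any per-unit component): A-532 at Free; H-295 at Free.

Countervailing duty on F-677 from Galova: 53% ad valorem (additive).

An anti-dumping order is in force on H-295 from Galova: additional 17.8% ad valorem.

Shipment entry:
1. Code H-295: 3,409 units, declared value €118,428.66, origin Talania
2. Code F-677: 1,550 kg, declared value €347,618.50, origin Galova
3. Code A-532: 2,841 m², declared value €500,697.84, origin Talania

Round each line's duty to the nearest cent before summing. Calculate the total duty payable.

€285,047.17

Line 1 (H-295, Talania, 3,409 units, €118,428.66):
Base rate for H-295 is €1.17/unit.
Origin Talania qualifies under the Hesoria–Talania agreement and H-295 is covered: preferential rate Free applies instead.
The additional-duty order on H-295 targets Galova, not Talania; it does not apply.
Duty = €118,428.66 × 0% = €0.00.
Line 2 (F-677, Galova, 1,550 kg, €347,618.50):
Base rate for F-677 is 29%.
Additional duty on F-677 from Galova: +53%. Applied ad valorem rate: 29% + 53% = 82%.
Duty = €347,618.50 × 82% = €285,047.17.
Line 3 (A-532, Talania, 2,841 m², €500,697.84):
Base rate for A-532 is €1.98/m².
Origin Talania qualifies under the Hesoria–Talania agreement and A-532 is covered: preferential rate Free applies instead.
Duty = €500,697.84 × 0% = €0.00.
Total = €0.00 + €285,047.17 + €0.00 = €285,047.17.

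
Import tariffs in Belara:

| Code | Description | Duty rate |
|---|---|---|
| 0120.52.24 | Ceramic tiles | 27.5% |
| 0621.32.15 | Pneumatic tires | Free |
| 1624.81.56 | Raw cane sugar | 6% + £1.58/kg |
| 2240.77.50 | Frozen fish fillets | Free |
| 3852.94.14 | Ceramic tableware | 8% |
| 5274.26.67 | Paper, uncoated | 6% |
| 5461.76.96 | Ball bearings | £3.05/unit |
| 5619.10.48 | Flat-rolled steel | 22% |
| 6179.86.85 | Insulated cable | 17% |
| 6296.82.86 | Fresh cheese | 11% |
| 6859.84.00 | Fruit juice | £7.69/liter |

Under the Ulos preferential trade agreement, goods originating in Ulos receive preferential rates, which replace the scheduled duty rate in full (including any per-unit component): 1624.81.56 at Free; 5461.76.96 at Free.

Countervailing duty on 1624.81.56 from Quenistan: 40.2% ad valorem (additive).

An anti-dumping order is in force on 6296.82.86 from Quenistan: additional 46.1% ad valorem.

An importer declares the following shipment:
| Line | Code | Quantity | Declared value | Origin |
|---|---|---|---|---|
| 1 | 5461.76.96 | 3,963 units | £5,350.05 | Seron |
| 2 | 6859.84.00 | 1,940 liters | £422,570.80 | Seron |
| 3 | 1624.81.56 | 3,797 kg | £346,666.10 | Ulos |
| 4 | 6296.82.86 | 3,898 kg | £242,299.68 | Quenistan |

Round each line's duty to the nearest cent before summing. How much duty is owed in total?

Line 1 (5461.76.96, Seron, 3,963 units, £5,350.05):
Base rate for 5461.76.96 is £3.05/unit.
5461.76.96 has an FTA preferential rate, but origin Seron is not Ulos; base rate stands.
Duty = 3,963 × £3.05 = £12,087.15.
Line 2 (6859.84.00, Seron, 1,940 liters, £422,570.80):
Base rate for 6859.84.00 is £7.69/liter.
Duty = 1,940 × £7.69 = £14,918.60.
Line 3 (1624.81.56, Ulos, 3,797 kg, £346,666.10):
Base rate for 1624.81.56 is 6% + £1.58/kg.
Origin Ulos qualifies under the Belara–Ulos agreement and 1624.81.56 is covered: preferential rate Free applies instead.
The additional-duty order on 1624.81.56 targets Quenistan, not Ulos; it does not apply.
Duty = £346,666.10 × 0% = £0.00.
Line 4 (6296.82.86, Quenistan, 3,898 kg, £242,299.68):
Base rate for 6296.82.86 is 11%.
Additional duty on 6296.82.86 from Quenistan: +46.1%. Applied ad valorem rate: 11% + 46.1% = 57.1%.
Duty = £242,299.68 × 57.1% = £138,353.12.
Total = £12,087.15 + £14,918.60 + £0.00 + £138,353.12 = £165,358.87.

£165,358.87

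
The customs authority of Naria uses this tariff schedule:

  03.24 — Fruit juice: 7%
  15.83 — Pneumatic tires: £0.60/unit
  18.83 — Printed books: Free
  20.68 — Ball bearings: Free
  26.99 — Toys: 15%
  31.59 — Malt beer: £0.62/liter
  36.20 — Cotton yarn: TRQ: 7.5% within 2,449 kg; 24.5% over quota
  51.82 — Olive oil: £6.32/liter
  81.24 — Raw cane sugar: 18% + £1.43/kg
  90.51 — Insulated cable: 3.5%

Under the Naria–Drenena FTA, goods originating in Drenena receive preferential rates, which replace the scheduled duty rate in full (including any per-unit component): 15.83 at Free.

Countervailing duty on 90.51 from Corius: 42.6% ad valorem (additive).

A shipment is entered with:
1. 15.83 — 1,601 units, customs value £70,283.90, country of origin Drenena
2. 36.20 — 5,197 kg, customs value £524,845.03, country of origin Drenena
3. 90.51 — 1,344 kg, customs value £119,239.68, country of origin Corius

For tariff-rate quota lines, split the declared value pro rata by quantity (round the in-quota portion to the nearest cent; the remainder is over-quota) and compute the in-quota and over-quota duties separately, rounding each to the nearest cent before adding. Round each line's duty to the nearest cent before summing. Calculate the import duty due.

£141,511.36

Line 1 (15.83, Drenena, 1,601 units, £70,283.90):
Base rate for 15.83 is £0.60/unit.
Origin Drenena qualifies under the Naria–Drenena agreement and 15.83 is covered: preferential rate Free applies instead.
Duty = £70,283.90 × 0% = £0.00.
Line 2 (36.20, Drenena, 5,197 kg, £524,845.03):
Code 36.20 is under a tariff-rate quota (threshold 2,449 kg). In-quota: 2,449 kg at 7.5%; over-quota: 2,748 kg at 24.5%.
Pro-rata value split: in-quota = £524,845.03 × 2,449/5,197 = £247,324.51; over-quota = £524,845.03 − £247,324.51 = £277,520.52.
In-quota duty = £247,324.51 × 7.5% = £18,549.34. Over-quota duty = £277,520.52 × 24.5% = £67,992.53.
Line duty = £18,549.34 + £67,992.53 = £86,541.87.
Line 3 (90.51, Corius, 1,344 kg, £119,239.68):
Base rate for 90.51 is 3.5%.
Additional duty on 90.51 from Corius: +42.6%. Applied ad valorem rate: 3.5% + 42.6% = 46.1%.
Duty = £119,239.68 × 46.1% = £54,969.49.
Total = £0.00 + £86,541.87 + £54,969.49 = £141,511.36.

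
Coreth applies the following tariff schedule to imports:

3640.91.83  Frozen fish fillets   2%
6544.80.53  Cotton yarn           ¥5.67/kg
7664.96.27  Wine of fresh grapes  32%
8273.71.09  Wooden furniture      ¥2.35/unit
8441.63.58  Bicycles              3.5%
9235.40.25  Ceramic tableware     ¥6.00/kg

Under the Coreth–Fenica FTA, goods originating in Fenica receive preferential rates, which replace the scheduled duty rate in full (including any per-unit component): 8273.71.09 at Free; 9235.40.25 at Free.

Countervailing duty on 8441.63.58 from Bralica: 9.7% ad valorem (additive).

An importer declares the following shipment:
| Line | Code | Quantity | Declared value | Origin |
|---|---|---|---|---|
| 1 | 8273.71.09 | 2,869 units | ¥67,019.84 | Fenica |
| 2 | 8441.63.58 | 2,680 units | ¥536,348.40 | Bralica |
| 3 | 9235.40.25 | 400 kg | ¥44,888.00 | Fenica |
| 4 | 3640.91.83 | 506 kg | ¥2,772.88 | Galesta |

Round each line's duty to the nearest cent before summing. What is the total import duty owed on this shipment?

Line 1 (8273.71.09, Fenica, 2,869 units, ¥67,019.84):
Base rate for 8273.71.09 is ¥2.35/unit.
Origin Fenica qualifies under the Coreth–Fenica agreement and 8273.71.09 is covered: preferential rate Free applies instead.
Duty = ¥67,019.84 × 0% = ¥0.00.
Line 2 (8441.63.58, Bralica, 2,680 units, ¥536,348.40):
Base rate for 8441.63.58 is 3.5%.
Additional duty on 8441.63.58 from Bralica: +9.7%. Applied ad valorem rate: 3.5% + 9.7% = 13.2%.
Duty = ¥536,348.40 × 13.2% = ¥70,797.99.
Line 3 (9235.40.25, Fenica, 400 kg, ¥44,888.00):
Base rate for 9235.40.25 is ¥6.00/kg.
Origin Fenica qualifies under the Coreth–Fenica agreement and 9235.40.25 is covered: preferential rate Free applies instead.
Duty = ¥44,888.00 × 0% = ¥0.00.
Line 4 (3640.91.83, Galesta, 506 kg, ¥2,772.88):
Base rate for 3640.91.83 is 2%.
Duty = ¥2,772.88 × 2% = ¥55.46.
Total = ¥0.00 + ¥70,797.99 + ¥0.00 + ¥55.46 = ¥70,853.45.

¥70,853.45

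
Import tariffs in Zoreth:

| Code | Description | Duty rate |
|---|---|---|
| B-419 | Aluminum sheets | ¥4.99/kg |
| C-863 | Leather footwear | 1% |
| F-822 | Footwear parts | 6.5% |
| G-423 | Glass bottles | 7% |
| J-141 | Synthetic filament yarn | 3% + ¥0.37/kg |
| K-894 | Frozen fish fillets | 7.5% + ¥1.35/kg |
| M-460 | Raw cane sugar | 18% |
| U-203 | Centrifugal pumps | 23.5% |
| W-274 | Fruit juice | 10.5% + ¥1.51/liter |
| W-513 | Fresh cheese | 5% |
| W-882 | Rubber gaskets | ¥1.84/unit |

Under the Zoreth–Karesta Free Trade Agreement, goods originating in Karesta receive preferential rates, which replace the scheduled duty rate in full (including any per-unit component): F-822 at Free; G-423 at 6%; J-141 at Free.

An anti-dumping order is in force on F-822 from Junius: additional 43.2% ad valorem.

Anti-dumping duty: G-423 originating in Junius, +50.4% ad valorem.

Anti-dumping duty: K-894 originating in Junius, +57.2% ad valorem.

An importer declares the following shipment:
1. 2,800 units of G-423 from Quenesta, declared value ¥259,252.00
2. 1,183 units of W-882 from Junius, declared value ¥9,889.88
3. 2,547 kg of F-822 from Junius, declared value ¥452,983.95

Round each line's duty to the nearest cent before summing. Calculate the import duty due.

¥245,457.38

Line 1 (G-423, Quenesta, 2,800 units, ¥259,252.00):
Base rate for G-423 is 7%.
G-423 has an FTA preferential rate, but origin Quenesta is not Karesta; base rate stands.
The additional-duty order on G-423 targets Junius, not Quenesta; it does not apply.
Duty = ¥259,252.00 × 7% = ¥18,147.64.
Line 2 (W-882, Junius, 1,183 units, ¥9,889.88):
Base rate for W-882 is ¥1.84/unit.
Duty = 1,183 × ¥1.84 = ¥2,176.72.
Line 3 (F-822, Junius, 2,547 kg, ¥452,983.95):
Base rate for F-822 is 6.5%.
F-822 has an FTA preferential rate, but origin Junius is not Karesta; base rate stands.
Additional duty on F-822 from Junius: +43.2%. Applied ad valorem rate: 6.5% + 43.2% = 49.7%.
Duty = ¥452,983.95 × 49.7% = ¥225,133.02.
Total = ¥18,147.64 + ¥2,176.72 + ¥225,133.02 = ¥245,457.38.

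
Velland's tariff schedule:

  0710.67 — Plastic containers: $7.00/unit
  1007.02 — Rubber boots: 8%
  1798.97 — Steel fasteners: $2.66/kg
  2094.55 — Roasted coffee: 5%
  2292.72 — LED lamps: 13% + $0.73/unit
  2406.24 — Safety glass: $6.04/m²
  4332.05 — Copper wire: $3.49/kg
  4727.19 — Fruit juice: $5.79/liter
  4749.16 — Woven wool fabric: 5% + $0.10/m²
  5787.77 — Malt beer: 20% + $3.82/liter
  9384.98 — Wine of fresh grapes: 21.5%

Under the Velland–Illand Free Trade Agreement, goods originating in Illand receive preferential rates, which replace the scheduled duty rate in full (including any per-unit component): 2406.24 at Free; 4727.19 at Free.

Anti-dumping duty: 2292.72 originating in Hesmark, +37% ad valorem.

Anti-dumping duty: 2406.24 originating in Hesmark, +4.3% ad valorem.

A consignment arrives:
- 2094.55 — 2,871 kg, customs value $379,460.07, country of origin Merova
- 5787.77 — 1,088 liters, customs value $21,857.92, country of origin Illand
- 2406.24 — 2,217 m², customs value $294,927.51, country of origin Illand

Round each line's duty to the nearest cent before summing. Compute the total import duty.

Line 1 (2094.55, Merova, 2,871 kg, $379,460.07):
Base rate for 2094.55 is 5%.
Duty = $379,460.07 × 5% = $18,973.00.
Line 2 (5787.77, Illand, 1,088 liters, $21,857.92):
Base rate for 5787.77 is 20% + $3.82/liter.
Origin Illand is the FTA partner but 5787.77 is not on the preference list; base rate stands.
Duty = $21,857.92 × 20% + 1,088 × $3.82 = $8,527.74.
Line 3 (2406.24, Illand, 2,217 m², $294,927.51):
Base rate for 2406.24 is $6.04/m².
Origin Illand qualifies under the Velland–Illand agreement and 2406.24 is covered: preferential rate Free applies instead.
The additional-duty order on 2406.24 targets Hesmark, not Illand; it does not apply.
Duty = $294,927.51 × 0% = $0.00.
Total = $18,973.00 + $8,527.74 + $0.00 = $27,500.74.

$27,500.74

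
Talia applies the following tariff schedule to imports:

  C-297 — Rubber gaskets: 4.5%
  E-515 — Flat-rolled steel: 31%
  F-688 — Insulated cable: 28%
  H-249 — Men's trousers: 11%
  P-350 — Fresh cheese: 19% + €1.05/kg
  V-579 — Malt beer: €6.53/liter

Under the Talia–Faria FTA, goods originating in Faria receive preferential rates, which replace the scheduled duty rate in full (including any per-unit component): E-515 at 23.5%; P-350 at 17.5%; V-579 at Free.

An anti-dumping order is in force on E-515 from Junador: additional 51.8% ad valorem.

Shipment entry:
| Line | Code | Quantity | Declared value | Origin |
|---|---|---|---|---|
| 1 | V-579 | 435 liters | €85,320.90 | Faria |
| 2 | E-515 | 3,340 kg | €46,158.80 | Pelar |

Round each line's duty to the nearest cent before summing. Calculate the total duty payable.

Line 1 (V-579, Faria, 435 liters, €85,320.90):
Base rate for V-579 is €6.53/liter.
Origin Faria qualifies under the Talia–Faria agreement and V-579 is covered: preferential rate Free applies instead.
Duty = €85,320.90 × 0% = €0.00.
Line 2 (E-515, Pelar, 3,340 kg, €46,158.80):
Base rate for E-515 is 31%.
E-515 has an FTA preferential rate, but origin Pelar is not Faria; base rate stands.
The additional-duty order on E-515 targets Junador, not Pelar; it does not apply.
Duty = €46,158.80 × 31% = €14,309.23.
Total = €0.00 + €14,309.23 = €14,309.23.

€14,309.23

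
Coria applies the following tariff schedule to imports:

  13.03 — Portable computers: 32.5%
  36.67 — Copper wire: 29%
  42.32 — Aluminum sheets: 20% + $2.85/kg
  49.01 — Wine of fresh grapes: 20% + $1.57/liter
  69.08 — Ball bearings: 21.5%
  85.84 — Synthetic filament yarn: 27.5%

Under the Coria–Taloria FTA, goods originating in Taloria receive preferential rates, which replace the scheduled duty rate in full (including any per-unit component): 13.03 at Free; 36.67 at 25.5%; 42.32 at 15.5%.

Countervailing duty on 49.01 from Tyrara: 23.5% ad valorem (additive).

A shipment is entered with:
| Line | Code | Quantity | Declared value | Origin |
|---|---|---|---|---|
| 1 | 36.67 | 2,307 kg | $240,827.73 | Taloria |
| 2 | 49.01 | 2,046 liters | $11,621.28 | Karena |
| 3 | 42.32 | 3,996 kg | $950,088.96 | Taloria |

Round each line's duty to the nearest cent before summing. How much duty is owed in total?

$214,211.34

Line 1 (36.67, Taloria, 2,307 kg, $240,827.73):
Base rate for 36.67 is 29%.
Origin Taloria qualifies under the Coria–Taloria agreement and 36.67 is covered: preferential rate 25.5% applies instead.
Duty = $240,827.73 × 25.5% = $61,411.07.
Line 2 (49.01, Karena, 2,046 liters, $11,621.28):
Base rate for 49.01 is 20% + $1.57/liter.
The additional-duty order on 49.01 targets Tyrara, not Karena; it does not apply.
Duty = $11,621.28 × 20% + 2,046 × $1.57 = $5,536.48.
Line 3 (42.32, Taloria, 3,996 kg, $950,088.96):
Base rate for 42.32 is 20% + $2.85/kg.
Origin Taloria qualifies under the Coria–Taloria agreement and 42.32 is covered: preferential rate 15.5% applies instead.
Duty = $950,088.96 × 15.5% = $147,263.79.
Total = $61,411.07 + $5,536.48 + $147,263.79 = $214,211.34.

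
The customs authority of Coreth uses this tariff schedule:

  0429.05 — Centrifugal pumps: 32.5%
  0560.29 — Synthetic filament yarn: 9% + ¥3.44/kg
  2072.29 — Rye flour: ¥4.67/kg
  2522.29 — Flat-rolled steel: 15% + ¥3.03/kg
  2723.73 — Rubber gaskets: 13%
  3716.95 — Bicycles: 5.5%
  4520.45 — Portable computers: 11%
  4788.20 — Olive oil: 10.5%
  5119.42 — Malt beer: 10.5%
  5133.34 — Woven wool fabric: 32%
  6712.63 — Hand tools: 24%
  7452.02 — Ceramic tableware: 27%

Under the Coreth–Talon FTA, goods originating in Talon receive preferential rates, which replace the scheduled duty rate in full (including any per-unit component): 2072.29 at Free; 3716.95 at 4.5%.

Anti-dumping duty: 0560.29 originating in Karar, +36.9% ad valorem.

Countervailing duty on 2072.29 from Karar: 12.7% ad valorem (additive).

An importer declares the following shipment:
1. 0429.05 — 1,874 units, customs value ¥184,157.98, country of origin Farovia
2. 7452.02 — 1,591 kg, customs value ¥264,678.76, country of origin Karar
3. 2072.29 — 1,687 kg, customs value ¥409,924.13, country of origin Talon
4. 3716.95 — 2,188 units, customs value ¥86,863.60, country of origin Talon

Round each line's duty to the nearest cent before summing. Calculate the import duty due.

Line 1 (0429.05, Farovia, 1,874 units, ¥184,157.98):
Base rate for 0429.05 is 32.5%.
Duty = ¥184,157.98 × 32.5% = ¥59,851.34.
Line 2 (7452.02, Karar, 1,591 kg, ¥264,678.76):
Base rate for 7452.02 is 27%.
Duty = ¥264,678.76 × 27% = ¥71,463.27.
Line 3 (2072.29, Talon, 1,687 kg, ¥409,924.13):
Base rate for 2072.29 is ¥4.67/kg.
Origin Talon qualifies under the Coreth–Talon agreement and 2072.29 is covered: preferential rate Free applies instead.
The additional-duty order on 2072.29 targets Karar, not Talon; it does not apply.
Duty = ¥409,924.13 × 0% = ¥0.00.
Line 4 (3716.95, Talon, 2,188 units, ¥86,863.60):
Base rate for 3716.95 is 5.5%.
Origin Talon qualifies under the Coreth–Talon agreement and 3716.95 is covered: preferential rate 4.5% applies instead.
Duty = ¥86,863.60 × 4.5% = ¥3,908.86.
Total = ¥59,851.34 + ¥71,463.27 + ¥0.00 + ¥3,908.86 = ¥135,223.47.

¥135,223.47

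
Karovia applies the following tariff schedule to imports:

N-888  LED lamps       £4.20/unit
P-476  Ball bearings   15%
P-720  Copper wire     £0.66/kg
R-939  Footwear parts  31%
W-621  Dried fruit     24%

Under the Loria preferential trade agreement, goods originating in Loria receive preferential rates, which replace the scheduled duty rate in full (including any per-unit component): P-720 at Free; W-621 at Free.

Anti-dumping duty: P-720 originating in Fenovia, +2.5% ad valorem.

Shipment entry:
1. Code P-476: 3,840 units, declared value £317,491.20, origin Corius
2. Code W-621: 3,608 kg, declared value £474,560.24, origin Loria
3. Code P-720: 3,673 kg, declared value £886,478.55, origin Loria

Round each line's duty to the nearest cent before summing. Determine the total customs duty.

Line 1 (P-476, Corius, 3,840 units, £317,491.20):
Base rate for P-476 is 15%.
Duty = £317,491.20 × 15% = £47,623.68.
Line 2 (W-621, Loria, 3,608 kg, £474,560.24):
Base rate for W-621 is 24%.
Origin Loria qualifies under the Karovia–Loria agreement and W-621 is covered: preferential rate Free applies instead.
Duty = £474,560.24 × 0% = £0.00.
Line 3 (P-720, Loria, 3,673 kg, £886,478.55):
Base rate for P-720 is £0.66/kg.
Origin Loria qualifies under the Karovia–Loria agreement and P-720 is covered: preferential rate Free applies instead.
The additional-duty order on P-720 targets Fenovia, not Loria; it does not apply.
Duty = £886,478.55 × 0% = £0.00.
Total = £47,623.68 + £0.00 + £0.00 = £47,623.68.

£47,623.68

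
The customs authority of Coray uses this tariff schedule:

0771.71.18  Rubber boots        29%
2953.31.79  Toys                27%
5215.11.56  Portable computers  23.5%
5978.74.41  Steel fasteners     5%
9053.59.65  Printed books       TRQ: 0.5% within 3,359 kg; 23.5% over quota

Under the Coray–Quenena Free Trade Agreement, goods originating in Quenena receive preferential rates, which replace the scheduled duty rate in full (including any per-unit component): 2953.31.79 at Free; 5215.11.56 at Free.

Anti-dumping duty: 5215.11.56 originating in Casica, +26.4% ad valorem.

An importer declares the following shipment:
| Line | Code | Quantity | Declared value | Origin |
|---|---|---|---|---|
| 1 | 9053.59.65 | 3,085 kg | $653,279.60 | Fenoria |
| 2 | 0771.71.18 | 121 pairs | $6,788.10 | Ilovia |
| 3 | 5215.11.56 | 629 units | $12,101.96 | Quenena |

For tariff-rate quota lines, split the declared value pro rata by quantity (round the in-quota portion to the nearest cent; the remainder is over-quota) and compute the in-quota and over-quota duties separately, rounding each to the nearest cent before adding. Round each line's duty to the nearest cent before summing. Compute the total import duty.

$5,234.95

Line 1 (9053.59.65, Fenoria, 3,085 kg, $653,279.60):
Code 9053.59.65 is under a tariff-rate quota (threshold 3,359 kg). Quantity 3,085 kg is within the quota, so the in-quota rate 0.5% applies to the full value.
Duty = $653,279.60 × 0.5% = $3,266.40.
Line 2 (0771.71.18, Ilovia, 121 pairs, $6,788.10):
Base rate for 0771.71.18 is 29%.
Duty = $6,788.10 × 29% = $1,968.55.
Line 3 (5215.11.56, Quenena, 629 units, $12,101.96):
Base rate for 5215.11.56 is 23.5%.
Origin Quenena qualifies under the Coray–Quenena agreement and 5215.11.56 is covered: preferential rate Free applies instead.
The additional-duty order on 5215.11.56 targets Casica, not Quenena; it does not apply.
Duty = $12,101.96 × 0% = $0.00.
Total = $3,266.40 + $1,968.55 + $0.00 = $5,234.95.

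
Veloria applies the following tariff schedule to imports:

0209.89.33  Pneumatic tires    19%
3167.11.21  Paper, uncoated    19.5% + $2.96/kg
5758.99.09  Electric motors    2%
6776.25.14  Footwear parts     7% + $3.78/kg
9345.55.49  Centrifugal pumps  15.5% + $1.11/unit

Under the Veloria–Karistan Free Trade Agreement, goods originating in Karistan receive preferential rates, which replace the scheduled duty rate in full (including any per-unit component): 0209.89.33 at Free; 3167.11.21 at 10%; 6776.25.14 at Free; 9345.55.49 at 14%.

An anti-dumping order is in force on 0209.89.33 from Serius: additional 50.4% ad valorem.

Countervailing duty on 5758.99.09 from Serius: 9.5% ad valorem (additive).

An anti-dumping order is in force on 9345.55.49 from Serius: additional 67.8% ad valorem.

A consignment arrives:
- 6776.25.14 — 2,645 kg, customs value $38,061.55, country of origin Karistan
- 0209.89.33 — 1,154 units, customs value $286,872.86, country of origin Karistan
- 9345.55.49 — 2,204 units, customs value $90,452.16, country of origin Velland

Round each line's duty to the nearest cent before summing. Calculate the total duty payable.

$16,466.52

Line 1 (6776.25.14, Karistan, 2,645 kg, $38,061.55):
Base rate for 6776.25.14 is 7% + $3.78/kg.
Origin Karistan qualifies under the Veloria–Karistan agreement and 6776.25.14 is covered: preferential rate Free applies instead.
Duty = $38,061.55 × 0% = $0.00.
Line 2 (0209.89.33, Karistan, 1,154 units, $286,872.86):
Base rate for 0209.89.33 is 19%.
Origin Karistan qualifies under the Veloria–Karistan agreement and 0209.89.33 is covered: preferential rate Free applies instead.
The additional-duty order on 0209.89.33 targets Serius, not Karistan; it does not apply.
Duty = $286,872.86 × 0% = $0.00.
Line 3 (9345.55.49, Velland, 2,204 units, $90,452.16):
Base rate for 9345.55.49 is 15.5% + $1.11/unit.
9345.55.49 has an FTA preferential rate, but origin Velland is not Karistan; base rate stands.
The additional-duty order on 9345.55.49 targets Serius, not Velland; it does not apply.
Duty = $90,452.16 × 15.5% + 2,204 × $1.11 = $16,466.52.
Total = $0.00 + $0.00 + $16,466.52 = $16,466.52.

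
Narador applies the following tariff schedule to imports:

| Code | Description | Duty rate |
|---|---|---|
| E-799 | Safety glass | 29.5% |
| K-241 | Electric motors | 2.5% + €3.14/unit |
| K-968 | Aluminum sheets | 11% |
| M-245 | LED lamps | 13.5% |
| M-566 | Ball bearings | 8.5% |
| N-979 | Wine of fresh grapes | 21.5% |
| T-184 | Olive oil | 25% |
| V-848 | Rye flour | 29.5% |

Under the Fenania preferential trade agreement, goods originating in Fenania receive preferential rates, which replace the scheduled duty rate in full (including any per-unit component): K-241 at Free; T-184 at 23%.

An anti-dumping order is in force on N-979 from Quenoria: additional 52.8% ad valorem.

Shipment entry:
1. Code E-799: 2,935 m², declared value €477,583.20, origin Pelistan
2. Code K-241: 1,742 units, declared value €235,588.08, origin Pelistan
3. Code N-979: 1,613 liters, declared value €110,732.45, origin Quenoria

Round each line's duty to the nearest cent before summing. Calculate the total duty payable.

€234,520.83

Line 1 (E-799, Pelistan, 2,935 m², €477,583.20):
Base rate for E-799 is 29.5%.
Duty = €477,583.20 × 29.5% = €140,887.04.
Line 2 (K-241, Pelistan, 1,742 units, €235,588.08):
Base rate for K-241 is 2.5% + €3.14/unit.
K-241 has an FTA preferential rate, but origin Pelistan is not Fenania; base rate stands.
Duty = €235,588.08 × 2.5% + 1,742 × €3.14 = €11,359.58.
Line 3 (N-979, Quenoria, 1,613 liters, €110,732.45):
Base rate for N-979 is 21.5%.
Additional duty on N-979 from Quenoria: +52.8%. Applied ad valorem rate: 21.5% + 52.8% = 74.3%.
Duty = €110,732.45 × 74.3% = €82,274.21.
Total = €140,887.04 + €11,359.58 + €82,274.21 = €234,520.83.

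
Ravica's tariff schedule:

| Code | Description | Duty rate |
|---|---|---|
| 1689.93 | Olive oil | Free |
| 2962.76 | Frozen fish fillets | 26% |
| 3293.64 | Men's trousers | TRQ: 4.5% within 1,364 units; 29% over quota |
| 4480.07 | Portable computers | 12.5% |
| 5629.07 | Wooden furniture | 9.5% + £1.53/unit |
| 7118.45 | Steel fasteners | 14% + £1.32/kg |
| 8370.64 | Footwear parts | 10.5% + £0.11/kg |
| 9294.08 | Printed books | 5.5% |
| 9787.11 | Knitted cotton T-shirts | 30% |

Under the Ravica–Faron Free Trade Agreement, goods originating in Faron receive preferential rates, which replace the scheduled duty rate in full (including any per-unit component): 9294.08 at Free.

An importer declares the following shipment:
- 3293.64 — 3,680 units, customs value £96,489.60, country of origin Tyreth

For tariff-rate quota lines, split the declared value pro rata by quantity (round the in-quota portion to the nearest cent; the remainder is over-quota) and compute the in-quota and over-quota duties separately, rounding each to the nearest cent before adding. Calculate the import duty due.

Line 1 (3293.64, Tyreth, 3,680 units, £96,489.60):
Code 3293.64 is under a tariff-rate quota (threshold 1,364 units). In-quota: 1,364 units at 4.5%; over-quota: 2,316 units at 29%.
Pro-rata value split: in-quota = £96,489.60 × 1,364/3,680 = £35,764.08; over-quota = £96,489.60 − £35,764.08 = £60,725.52.
In-quota duty = £35,764.08 × 4.5% = £1,609.38. Over-quota duty = £60,725.52 × 29% = £17,610.40.
Line duty = £1,609.38 + £17,610.40 = £19,219.78.

£19,219.78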